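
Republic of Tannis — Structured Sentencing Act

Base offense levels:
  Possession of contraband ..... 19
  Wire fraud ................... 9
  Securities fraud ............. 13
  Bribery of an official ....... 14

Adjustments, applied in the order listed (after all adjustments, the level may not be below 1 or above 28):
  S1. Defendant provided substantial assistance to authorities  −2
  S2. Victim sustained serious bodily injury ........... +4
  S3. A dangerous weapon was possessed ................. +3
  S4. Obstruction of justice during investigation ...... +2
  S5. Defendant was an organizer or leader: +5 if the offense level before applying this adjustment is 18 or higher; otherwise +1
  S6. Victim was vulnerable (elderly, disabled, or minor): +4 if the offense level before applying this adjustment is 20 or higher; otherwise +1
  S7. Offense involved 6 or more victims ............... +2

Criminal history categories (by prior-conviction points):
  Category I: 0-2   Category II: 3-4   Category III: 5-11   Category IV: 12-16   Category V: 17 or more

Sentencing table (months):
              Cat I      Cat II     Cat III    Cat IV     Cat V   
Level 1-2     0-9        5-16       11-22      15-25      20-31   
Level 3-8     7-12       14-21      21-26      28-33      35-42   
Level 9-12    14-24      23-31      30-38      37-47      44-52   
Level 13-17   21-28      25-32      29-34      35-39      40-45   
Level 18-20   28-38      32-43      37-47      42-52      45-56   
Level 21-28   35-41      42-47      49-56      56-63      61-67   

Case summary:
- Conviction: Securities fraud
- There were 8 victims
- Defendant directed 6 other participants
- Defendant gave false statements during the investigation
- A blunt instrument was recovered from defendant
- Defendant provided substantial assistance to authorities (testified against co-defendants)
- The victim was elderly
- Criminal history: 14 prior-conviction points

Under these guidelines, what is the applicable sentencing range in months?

Base offense level for securities fraud: 13.
S1 applies: 13 − 2 = 11.
S3 applies: 11 + 3 = 14.
S4 applies: 14 + 2 = 16.
S5 applies (level before this adjustment is 16 < 18, so +1): 16 + 1 = 17.
S6 applies (level before this adjustment is 17 < 20, so +1): 17 + 1 = 18.
S7 applies: 18 + 2 = 20.
Final offense level: 20.
Criminal history: 14 prior points → Category IV (12-16).
Level 20 falls in the 18-20 band.
Grid: Level 18-20 × Category IV = 42-52 months.

42-52 months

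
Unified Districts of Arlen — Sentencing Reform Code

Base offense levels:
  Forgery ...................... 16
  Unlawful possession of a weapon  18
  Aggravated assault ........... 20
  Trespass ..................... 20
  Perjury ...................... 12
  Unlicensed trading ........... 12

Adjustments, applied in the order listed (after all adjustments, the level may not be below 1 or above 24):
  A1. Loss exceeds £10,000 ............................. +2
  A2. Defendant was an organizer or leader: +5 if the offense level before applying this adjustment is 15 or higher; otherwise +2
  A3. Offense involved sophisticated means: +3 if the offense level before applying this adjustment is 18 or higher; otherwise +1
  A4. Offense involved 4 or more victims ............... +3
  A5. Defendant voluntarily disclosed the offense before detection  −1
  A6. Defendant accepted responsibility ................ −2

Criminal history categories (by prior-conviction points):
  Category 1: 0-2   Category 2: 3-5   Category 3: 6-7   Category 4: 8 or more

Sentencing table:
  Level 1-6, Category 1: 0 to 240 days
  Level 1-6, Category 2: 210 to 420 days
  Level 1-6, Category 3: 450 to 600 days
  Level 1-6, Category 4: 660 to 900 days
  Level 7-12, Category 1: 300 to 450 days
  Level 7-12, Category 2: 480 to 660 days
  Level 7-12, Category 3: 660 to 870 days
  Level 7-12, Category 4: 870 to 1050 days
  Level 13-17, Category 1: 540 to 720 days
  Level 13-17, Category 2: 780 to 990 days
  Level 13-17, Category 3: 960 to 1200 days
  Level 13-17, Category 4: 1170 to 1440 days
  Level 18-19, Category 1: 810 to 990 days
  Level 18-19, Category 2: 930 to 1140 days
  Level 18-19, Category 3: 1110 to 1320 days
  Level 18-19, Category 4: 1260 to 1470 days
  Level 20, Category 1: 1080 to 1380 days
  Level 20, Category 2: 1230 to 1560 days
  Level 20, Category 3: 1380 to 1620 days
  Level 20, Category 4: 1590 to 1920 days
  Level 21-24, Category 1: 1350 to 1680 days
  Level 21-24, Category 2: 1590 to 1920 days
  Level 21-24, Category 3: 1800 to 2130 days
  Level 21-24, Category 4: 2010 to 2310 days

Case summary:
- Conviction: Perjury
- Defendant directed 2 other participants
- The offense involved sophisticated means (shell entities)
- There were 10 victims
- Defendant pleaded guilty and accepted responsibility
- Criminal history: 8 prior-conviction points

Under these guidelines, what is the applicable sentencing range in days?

1170-1440 days

Base offense level for perjury: 12.
A1 does not apply.
A2 applies (level before this adjustment is 12 < 15, so +2): 12 + 2 = 14.
A3 applies (level before this adjustment is 14 < 18, so +1): 14 + 1 = 15.
A4 applies: 15 + 3 = 18.
A6 applies: 18 − 2 = 16.
Final offense level: 16.
Criminal history: 8 prior points → Category 4 (8+).
Level 16 falls in the 13-17 band.
Grid: Level 13-17 × Category 4 = 1170-1440 days.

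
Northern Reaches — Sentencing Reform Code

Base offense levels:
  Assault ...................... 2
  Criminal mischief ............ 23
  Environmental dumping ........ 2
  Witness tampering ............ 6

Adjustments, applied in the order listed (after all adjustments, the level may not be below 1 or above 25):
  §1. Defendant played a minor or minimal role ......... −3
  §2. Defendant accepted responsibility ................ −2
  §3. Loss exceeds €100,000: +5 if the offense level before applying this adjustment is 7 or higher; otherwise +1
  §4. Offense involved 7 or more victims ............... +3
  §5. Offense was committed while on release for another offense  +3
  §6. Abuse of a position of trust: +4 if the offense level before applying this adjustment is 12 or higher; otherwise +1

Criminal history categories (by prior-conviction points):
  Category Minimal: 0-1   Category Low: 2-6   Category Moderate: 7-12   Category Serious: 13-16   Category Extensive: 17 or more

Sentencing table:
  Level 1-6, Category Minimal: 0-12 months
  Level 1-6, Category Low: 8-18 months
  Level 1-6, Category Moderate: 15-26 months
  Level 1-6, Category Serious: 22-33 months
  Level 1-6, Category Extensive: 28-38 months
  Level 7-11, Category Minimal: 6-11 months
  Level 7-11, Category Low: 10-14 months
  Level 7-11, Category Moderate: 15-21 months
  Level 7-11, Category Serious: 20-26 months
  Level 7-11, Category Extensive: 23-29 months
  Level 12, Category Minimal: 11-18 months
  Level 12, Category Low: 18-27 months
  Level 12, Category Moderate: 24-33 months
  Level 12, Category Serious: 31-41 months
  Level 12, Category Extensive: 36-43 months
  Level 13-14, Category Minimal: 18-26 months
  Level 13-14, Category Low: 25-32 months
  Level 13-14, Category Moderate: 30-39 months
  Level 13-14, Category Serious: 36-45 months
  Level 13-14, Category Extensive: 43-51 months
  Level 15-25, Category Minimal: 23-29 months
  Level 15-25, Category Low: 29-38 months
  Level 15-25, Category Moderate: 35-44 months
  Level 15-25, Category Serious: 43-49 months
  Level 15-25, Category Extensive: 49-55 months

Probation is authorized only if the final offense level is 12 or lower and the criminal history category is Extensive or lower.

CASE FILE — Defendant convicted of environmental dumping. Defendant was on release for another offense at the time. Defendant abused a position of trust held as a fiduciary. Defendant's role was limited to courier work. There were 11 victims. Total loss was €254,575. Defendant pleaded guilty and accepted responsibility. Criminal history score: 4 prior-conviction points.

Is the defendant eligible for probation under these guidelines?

Base offense level for environmental dumping: 2.
§1 applies: 2 − 3 = -1.
§2 applies: -1 − 2 = -3.
§3 applies (level before this adjustment is -3 < 7, so +1): -3 + 1 = -2.
§4 applies: -2 + 3 = 1.
§5 applies: 1 + 3 = 4.
§6 applies (level before this adjustment is 4 < 12, so +1): 4 + 1 = 5.
Final offense level: 5.
Criminal history: 4 prior points → Category Low (2-6).
Level 5 falls in the 1-6 band.
Grid: Level 1-6 × Category Low = 8-18 months.
Probation check: level 5 ≤ 12 and category Low ≤ Extensive → eligible.

Yes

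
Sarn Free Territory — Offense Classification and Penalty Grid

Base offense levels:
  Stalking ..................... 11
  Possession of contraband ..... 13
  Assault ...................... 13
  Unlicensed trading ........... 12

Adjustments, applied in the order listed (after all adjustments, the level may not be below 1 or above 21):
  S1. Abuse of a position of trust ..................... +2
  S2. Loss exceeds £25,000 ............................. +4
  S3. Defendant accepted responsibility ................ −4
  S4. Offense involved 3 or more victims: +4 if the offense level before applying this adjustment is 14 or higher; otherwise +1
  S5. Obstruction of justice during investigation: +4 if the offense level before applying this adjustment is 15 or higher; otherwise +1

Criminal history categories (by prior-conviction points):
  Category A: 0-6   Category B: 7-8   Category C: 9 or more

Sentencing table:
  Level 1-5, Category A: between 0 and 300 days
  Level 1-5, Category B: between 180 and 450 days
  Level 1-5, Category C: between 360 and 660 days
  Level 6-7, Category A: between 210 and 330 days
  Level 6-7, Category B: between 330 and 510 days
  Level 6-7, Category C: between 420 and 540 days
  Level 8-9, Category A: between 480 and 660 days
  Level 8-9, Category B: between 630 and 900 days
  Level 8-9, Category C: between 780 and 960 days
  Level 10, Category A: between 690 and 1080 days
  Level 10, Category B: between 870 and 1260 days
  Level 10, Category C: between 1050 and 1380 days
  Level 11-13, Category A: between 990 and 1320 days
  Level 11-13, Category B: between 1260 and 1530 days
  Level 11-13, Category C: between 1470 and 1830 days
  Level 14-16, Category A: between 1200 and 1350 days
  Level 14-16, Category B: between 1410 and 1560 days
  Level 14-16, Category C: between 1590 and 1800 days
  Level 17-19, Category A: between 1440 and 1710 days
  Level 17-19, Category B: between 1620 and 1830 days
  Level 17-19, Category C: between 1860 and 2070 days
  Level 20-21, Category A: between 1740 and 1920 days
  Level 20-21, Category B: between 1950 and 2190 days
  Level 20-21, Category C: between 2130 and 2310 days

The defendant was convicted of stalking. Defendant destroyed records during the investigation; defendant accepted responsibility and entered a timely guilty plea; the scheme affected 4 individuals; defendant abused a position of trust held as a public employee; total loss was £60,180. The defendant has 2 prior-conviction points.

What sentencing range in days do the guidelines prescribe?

Base offense level for stalking: 11.
S1 applies: 11 + 2 = 13.
S2 applies: 13 + 4 = 17.
S3 applies: 17 − 4 = 13.
S4 applies (level before this adjustment is 13 < 14, so +1): 13 + 1 = 14.
S5 applies (level before this adjustment is 14 < 15, so +1): 14 + 1 = 15.
Final offense level: 15.
Criminal history: 2 prior points → Category A (0-6).
Level 15 falls in the 14-16 band.
Grid: Level 14-16 × Category A = 1200-1350 days.

1200-1350 days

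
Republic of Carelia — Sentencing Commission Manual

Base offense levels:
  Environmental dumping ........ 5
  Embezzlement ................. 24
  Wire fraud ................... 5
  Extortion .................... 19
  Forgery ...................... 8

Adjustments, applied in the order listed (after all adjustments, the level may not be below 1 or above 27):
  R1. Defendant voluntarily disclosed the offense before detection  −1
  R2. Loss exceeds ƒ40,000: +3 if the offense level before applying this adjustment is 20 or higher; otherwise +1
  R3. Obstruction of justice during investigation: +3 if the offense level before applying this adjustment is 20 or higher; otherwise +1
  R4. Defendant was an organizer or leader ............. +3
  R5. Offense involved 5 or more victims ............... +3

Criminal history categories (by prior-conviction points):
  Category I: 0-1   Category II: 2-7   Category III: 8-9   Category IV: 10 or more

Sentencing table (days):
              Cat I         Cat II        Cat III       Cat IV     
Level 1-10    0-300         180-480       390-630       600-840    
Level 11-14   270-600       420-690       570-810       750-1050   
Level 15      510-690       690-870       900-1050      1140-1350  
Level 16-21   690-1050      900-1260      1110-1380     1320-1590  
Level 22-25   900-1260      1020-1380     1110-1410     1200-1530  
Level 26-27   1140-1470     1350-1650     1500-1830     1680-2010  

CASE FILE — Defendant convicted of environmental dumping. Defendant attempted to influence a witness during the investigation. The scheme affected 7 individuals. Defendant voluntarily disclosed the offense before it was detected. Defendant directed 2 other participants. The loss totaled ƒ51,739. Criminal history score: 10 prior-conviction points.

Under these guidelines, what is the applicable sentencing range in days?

Base offense level for environmental dumping: 5.
R1 applies: 5 − 1 = 4.
R2 applies (level before this adjustment is 4 < 20, so +1): 4 + 1 = 5.
R3 applies (level before this adjustment is 5 < 20, so +1): 5 + 1 = 6.
R4 applies: 6 + 3 = 9.
R5 applies: 9 + 3 = 12.
Final offense level: 12.
Criminal history: 10 prior points → Category IV (10+).
Level 12 falls in the 11-14 band.
Grid: Level 11-14 × Category IV = 750-1050 days.

750-1050 days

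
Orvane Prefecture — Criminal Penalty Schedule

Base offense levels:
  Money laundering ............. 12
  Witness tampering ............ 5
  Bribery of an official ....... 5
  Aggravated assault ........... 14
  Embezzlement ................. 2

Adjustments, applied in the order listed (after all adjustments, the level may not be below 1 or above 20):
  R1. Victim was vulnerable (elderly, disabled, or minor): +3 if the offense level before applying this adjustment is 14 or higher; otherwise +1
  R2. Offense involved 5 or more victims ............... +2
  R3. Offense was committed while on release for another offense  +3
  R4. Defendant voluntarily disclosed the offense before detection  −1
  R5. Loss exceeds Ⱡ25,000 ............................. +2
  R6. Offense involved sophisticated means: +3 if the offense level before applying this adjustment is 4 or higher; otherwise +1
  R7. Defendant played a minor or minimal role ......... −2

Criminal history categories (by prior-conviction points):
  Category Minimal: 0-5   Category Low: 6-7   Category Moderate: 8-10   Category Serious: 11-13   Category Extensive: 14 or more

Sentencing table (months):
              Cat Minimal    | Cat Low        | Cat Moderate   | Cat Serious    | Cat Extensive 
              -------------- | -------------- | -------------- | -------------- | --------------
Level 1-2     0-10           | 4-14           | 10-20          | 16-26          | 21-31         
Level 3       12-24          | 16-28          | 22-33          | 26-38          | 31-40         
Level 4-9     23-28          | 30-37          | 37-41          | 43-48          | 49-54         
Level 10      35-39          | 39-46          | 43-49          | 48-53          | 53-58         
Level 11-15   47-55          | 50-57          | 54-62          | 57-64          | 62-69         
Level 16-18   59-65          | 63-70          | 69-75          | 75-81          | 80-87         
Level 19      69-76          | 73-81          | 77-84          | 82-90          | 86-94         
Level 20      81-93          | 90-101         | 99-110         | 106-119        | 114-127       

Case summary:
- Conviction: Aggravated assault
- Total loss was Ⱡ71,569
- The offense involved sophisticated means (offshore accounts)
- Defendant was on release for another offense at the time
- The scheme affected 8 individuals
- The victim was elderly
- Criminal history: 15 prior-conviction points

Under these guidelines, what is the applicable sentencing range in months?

114-127 months

Base offense level for aggravated assault: 14.
R1 applies (level before this adjustment is 14 ≥ 14, so +3): 14 + 3 = 17.
R2 applies: 17 + 2 = 19.
R3 applies: 19 + 3 = 22.
R5 applies: 22 + 2 = 24.
R6 applies (level before this adjustment is 24 ≥ 4, so +3): 24 + 3 = 27.
Level 27 exceeds the maximum of 20; capped at 20.
Final offense level: 20.
Criminal history: 15 prior points → Category Extensive (14+).
Level 20 falls in the 20 band.
Grid: Level 20 × Category Extensive = 114-127 months.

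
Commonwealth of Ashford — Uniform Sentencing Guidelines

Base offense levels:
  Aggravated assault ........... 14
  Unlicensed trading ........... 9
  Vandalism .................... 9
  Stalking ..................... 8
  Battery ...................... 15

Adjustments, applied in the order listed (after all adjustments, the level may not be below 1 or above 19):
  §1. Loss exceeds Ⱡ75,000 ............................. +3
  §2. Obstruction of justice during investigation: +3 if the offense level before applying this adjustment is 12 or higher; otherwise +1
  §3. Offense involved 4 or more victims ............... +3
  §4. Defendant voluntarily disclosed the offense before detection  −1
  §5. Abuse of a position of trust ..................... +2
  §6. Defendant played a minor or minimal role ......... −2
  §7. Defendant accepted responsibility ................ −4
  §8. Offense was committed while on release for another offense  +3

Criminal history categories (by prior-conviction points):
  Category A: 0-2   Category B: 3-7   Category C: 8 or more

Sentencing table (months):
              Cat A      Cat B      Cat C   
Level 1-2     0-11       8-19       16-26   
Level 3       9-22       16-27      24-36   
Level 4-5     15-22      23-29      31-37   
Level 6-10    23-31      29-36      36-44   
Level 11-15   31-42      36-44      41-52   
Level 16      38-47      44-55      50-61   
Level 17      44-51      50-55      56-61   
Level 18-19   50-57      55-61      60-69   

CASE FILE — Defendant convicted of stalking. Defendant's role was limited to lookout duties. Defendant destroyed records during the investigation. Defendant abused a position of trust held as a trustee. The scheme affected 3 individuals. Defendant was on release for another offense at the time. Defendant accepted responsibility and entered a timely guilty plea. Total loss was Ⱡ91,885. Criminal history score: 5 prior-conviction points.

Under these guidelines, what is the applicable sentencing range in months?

36-44 months

Base offense level for stalking: 8.
§1 applies: 8 + 3 = 11.
§2 applies (level before this adjustment is 11 < 12, so +1): 11 + 1 = 12.
§5 applies: 12 + 2 = 14.
§6 applies: 14 − 2 = 12.
§7 applies: 12 − 4 = 8.
§8 applies: 8 + 3 = 11.
Final offense level: 11.
Criminal history: 5 prior points → Category B (3-7).
Level 11 falls in the 11-15 band.
Grid: Level 11-15 × Category B = 36-44 months.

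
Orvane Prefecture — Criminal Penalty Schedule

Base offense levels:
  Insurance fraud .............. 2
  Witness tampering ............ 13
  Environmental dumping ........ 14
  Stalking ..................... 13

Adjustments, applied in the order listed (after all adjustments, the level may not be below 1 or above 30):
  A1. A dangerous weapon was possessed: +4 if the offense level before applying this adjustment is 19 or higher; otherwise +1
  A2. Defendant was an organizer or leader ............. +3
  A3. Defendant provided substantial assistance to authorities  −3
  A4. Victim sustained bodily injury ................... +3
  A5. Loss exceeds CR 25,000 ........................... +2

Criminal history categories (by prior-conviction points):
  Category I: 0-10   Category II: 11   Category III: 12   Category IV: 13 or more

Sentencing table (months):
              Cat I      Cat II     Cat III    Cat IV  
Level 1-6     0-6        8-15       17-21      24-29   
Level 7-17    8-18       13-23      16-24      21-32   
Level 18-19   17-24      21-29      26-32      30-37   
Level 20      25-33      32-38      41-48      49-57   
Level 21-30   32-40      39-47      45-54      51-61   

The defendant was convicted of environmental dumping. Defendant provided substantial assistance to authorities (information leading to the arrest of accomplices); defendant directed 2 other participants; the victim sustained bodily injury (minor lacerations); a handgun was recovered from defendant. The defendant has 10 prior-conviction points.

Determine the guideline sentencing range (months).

17-24 months

Base offense level for environmental dumping: 14.
A1 applies (level before this adjustment is 14 < 19, so +1): 14 + 1 = 15.
A2 applies: 15 + 3 = 18.
A3 applies: 18 − 3 = 15.
A4 applies: 15 + 3 = 18.
Final offense level: 18.
Criminal history: 10 prior points → Category I (0-10).
Level 18 falls in the 18-19 band.
Grid: Level 18-19 × Category I = 17-24 months.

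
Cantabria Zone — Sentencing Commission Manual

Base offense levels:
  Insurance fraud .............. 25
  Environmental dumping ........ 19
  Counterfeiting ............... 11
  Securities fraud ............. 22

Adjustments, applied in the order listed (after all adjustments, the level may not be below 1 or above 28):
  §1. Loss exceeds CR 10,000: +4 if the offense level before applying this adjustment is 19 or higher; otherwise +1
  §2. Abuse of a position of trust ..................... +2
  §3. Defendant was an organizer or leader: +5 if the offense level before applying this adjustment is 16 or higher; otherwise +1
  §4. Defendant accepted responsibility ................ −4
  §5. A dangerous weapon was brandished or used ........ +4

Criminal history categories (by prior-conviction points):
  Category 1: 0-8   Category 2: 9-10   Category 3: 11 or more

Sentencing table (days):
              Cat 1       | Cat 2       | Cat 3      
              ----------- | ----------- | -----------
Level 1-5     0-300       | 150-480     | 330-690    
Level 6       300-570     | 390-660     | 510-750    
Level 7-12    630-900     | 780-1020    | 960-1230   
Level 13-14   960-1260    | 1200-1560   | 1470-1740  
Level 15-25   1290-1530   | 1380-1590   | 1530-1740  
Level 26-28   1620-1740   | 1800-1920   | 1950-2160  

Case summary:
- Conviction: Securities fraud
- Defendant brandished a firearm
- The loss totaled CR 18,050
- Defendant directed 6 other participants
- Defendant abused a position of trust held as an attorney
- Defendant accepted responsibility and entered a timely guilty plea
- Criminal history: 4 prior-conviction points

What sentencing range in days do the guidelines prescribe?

Base offense level for securities fraud: 22.
§1 applies (level before this adjustment is 22 ≥ 19, so +4): 22 + 4 = 26.
§2 applies: 26 + 2 = 28.
§3 applies (level before this adjustment is 28 ≥ 16, so +5): 28 + 5 = 33.
§4 applies: 33 − 4 = 29.
§5 applies: 29 + 4 = 33.
Level 33 exceeds the maximum of 28; capped at 28.
Final offense level: 28.
Criminal history: 4 prior points → Category 1 (0-8).
Level 28 falls in the 26-28 band.
Grid: Level 26-28 × Category 1 = 1620-1740 days.

1620-1740 days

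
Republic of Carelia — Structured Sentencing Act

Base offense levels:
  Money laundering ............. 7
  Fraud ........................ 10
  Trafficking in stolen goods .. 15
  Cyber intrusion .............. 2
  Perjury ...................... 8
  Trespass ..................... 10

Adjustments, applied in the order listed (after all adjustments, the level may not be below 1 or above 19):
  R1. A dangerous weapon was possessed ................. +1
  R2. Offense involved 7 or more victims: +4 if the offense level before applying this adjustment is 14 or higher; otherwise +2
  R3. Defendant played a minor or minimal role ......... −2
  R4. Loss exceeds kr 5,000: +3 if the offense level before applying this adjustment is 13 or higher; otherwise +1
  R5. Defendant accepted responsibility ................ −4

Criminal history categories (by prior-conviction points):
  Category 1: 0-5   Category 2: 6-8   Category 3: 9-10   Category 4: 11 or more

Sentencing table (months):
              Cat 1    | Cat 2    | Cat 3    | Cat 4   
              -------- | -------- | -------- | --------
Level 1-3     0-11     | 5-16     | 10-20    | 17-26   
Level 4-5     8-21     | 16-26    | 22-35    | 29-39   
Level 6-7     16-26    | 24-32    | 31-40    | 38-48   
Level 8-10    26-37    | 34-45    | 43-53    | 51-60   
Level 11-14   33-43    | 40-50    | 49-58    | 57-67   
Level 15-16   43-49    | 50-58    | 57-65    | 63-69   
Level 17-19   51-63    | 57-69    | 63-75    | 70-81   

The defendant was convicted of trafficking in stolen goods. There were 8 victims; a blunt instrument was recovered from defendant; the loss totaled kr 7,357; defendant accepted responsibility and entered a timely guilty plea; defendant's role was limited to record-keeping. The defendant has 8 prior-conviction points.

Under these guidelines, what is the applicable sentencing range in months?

Base offense level for trafficking in stolen goods: 15.
R1 applies: 15 + 1 = 16.
R2 applies (level before this adjustment is 16 ≥ 14, so +4): 16 + 4 = 20.
R3 applies: 20 − 2 = 18.
R4 applies (level before this adjustment is 18 ≥ 13, so +3): 18 + 3 = 21.
R5 applies: 21 − 4 = 17.
Final offense level: 17.
Criminal history: 8 prior points → Category 2 (6-8).
Level 17 falls in the 17-19 band.
Grid: Level 17-19 × Category 2 = 57-69 months.

57-69 months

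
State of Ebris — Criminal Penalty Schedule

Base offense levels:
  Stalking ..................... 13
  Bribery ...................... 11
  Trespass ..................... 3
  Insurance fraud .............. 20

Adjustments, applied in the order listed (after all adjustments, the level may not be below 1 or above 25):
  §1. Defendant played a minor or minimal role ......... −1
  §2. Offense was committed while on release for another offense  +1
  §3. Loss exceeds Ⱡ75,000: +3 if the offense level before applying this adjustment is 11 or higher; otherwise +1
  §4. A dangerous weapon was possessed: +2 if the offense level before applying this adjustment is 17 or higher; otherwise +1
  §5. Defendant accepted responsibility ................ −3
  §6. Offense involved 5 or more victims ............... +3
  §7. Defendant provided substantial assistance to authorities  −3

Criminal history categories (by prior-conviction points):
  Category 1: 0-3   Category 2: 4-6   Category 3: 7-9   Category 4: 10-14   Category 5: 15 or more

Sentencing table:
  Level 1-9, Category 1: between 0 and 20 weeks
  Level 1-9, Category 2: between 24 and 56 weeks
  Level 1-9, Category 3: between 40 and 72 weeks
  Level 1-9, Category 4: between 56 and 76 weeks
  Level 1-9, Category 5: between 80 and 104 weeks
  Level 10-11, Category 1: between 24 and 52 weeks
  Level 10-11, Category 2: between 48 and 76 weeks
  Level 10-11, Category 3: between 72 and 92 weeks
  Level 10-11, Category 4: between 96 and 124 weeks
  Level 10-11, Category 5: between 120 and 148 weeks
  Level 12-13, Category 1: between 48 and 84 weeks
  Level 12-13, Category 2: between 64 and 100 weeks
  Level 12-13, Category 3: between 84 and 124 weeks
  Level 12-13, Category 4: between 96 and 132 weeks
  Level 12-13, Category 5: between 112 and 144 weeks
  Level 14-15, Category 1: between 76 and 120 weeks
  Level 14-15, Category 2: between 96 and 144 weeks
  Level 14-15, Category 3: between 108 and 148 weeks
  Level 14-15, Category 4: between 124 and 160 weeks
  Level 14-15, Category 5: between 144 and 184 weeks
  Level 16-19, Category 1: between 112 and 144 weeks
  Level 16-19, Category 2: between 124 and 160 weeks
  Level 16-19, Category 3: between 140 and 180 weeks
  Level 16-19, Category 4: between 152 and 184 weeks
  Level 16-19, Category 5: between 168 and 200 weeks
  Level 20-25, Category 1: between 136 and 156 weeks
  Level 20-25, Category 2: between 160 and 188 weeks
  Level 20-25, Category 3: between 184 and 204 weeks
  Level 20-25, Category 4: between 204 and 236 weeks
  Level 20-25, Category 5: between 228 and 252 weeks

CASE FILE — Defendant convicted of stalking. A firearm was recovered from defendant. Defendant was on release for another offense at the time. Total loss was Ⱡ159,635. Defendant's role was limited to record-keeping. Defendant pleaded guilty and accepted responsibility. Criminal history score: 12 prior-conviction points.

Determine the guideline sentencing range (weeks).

124-160 weeks

Base offense level for stalking: 13.
§1 applies: 13 − 1 = 12.
§2 applies: 12 + 1 = 13.
§3 applies (level before this adjustment is 13 ≥ 11, so +3): 13 + 3 = 16.
§4 applies (level before this adjustment is 16 < 17, so +1): 16 + 1 = 17.
§5 applies: 17 − 3 = 14.
Final offense level: 14.
Criminal history: 12 prior points → Category 4 (10-14).
Level 14 falls in the 14-15 band.
Grid: Level 14-15 × Category 4 = 124-160 weeks.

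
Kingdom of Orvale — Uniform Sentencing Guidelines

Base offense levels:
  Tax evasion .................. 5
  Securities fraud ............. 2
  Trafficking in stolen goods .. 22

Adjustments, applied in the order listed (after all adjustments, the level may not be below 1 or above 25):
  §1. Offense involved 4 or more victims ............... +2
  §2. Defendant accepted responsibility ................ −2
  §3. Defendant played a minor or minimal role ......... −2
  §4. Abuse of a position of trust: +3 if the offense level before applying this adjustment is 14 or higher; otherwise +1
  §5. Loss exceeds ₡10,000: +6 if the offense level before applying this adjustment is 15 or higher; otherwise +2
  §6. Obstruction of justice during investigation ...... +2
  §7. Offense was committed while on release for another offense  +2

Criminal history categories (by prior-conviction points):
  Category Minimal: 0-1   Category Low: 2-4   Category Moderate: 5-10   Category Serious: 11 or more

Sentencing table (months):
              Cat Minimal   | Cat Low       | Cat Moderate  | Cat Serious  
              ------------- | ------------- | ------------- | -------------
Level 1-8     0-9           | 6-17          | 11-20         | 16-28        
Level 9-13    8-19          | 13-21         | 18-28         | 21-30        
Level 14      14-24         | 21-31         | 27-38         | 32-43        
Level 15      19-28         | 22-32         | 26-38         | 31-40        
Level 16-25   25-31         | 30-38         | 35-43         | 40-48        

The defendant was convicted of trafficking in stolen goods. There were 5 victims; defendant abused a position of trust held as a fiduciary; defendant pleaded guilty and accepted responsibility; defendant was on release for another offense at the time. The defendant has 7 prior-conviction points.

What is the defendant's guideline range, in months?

35-43 months

Base offense level for trafficking in stolen goods: 22.
§1 applies: 22 + 2 = 24.
§2 applies: 24 − 2 = 22.
§3 does not apply.
§4 applies (level before this adjustment is 22 ≥ 14, so +3): 22 + 3 = 25.
§6 does not apply.
§7 applies: 25 + 2 = 27.
Level 27 exceeds the maximum of 25; capped at 25.
Final offense level: 25.
Criminal history: 7 prior points → Category Moderate (5-10).
Level 25 falls in the 16-25 band.
Grid: Level 16-25 × Category Moderate = 35-43 months.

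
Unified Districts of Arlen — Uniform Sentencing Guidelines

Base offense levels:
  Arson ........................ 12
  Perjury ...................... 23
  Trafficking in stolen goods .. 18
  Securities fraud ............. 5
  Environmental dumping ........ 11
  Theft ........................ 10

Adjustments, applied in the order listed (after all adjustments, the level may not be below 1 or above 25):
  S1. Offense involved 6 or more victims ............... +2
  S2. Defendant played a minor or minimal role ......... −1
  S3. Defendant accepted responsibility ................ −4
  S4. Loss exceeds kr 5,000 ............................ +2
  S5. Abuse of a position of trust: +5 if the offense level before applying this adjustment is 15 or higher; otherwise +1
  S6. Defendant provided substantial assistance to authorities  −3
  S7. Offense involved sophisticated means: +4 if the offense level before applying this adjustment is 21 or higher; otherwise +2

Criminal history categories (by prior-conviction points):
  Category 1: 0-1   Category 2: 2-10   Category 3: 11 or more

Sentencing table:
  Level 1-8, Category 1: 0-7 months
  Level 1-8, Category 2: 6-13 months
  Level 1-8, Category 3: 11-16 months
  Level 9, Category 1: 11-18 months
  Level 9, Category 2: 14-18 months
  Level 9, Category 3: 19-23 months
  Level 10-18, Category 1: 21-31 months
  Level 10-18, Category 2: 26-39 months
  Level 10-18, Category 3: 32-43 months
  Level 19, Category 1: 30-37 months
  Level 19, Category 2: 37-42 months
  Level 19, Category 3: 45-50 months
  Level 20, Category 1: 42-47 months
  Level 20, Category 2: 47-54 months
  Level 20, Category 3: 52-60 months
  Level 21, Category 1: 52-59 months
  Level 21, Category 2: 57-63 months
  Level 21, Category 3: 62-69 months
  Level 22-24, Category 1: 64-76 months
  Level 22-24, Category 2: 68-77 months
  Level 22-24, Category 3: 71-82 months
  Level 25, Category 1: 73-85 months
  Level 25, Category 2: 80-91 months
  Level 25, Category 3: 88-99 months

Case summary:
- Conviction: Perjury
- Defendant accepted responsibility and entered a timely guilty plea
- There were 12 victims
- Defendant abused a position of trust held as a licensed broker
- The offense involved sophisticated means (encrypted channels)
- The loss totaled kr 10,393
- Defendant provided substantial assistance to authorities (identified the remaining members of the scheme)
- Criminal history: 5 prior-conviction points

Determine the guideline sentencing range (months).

80-91 months

Base offense level for perjury: 23.
S1 applies: 23 + 2 = 25.
S3 applies: 25 − 4 = 21.
S4 applies: 21 + 2 = 23.
S5 applies (level before this adjustment is 23 ≥ 15, so +5): 23 + 5 = 28.
S6 applies: 28 − 3 = 25.
S7 applies (level before this adjustment is 25 ≥ 21, so +4): 25 + 4 = 29.
Level 29 exceeds the maximum of 25; capped at 25.
Final offense level: 25.
Criminal history: 5 prior points → Category 2 (2-10).
Level 25 falls in the 25 band.
Grid: Level 25 × Category 2 = 80-91 months.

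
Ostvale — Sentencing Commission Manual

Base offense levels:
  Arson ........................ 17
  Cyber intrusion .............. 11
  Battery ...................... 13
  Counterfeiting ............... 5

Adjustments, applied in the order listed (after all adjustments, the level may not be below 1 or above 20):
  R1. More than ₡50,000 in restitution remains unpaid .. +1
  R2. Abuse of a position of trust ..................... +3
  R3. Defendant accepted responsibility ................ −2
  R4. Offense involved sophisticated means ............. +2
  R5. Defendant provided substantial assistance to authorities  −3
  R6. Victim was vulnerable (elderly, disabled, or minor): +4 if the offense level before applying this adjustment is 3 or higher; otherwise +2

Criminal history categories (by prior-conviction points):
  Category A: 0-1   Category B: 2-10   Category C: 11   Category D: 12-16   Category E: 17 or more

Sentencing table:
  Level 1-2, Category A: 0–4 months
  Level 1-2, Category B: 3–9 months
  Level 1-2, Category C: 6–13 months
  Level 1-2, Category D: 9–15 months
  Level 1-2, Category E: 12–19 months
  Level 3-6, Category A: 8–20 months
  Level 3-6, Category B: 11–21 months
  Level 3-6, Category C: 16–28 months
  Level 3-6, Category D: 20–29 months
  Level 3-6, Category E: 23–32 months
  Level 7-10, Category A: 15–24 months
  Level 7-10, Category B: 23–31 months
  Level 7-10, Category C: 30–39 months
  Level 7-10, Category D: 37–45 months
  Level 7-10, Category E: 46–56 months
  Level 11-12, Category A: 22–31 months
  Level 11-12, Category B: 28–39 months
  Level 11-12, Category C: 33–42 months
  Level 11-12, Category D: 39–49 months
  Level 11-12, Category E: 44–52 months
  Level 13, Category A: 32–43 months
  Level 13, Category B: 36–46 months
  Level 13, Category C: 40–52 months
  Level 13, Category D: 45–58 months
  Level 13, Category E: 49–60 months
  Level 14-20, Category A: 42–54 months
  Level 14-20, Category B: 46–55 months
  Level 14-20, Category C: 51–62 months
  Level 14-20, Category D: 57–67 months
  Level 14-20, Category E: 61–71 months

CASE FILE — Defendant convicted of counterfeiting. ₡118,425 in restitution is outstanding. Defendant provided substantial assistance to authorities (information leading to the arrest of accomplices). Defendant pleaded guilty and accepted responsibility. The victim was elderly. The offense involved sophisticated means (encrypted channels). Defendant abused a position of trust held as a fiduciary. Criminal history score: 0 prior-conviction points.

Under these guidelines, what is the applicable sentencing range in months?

15-24 months

Base offense level for counterfeiting: 5.
R1 applies: 5 + 1 = 6.
R2 applies: 6 + 3 = 9.
R3 applies: 9 − 2 = 7.
R4 applies: 7 + 2 = 9.
R5 applies: 9 − 3 = 6.
R6 applies (level before this adjustment is 6 ≥ 3, so +4): 6 + 4 = 10.
Final offense level: 10.
Criminal history: 0 prior points → Category A (0-1).
Level 10 falls in the 7-10 band.
Grid: Level 7-10 × Category A = 15-24 months.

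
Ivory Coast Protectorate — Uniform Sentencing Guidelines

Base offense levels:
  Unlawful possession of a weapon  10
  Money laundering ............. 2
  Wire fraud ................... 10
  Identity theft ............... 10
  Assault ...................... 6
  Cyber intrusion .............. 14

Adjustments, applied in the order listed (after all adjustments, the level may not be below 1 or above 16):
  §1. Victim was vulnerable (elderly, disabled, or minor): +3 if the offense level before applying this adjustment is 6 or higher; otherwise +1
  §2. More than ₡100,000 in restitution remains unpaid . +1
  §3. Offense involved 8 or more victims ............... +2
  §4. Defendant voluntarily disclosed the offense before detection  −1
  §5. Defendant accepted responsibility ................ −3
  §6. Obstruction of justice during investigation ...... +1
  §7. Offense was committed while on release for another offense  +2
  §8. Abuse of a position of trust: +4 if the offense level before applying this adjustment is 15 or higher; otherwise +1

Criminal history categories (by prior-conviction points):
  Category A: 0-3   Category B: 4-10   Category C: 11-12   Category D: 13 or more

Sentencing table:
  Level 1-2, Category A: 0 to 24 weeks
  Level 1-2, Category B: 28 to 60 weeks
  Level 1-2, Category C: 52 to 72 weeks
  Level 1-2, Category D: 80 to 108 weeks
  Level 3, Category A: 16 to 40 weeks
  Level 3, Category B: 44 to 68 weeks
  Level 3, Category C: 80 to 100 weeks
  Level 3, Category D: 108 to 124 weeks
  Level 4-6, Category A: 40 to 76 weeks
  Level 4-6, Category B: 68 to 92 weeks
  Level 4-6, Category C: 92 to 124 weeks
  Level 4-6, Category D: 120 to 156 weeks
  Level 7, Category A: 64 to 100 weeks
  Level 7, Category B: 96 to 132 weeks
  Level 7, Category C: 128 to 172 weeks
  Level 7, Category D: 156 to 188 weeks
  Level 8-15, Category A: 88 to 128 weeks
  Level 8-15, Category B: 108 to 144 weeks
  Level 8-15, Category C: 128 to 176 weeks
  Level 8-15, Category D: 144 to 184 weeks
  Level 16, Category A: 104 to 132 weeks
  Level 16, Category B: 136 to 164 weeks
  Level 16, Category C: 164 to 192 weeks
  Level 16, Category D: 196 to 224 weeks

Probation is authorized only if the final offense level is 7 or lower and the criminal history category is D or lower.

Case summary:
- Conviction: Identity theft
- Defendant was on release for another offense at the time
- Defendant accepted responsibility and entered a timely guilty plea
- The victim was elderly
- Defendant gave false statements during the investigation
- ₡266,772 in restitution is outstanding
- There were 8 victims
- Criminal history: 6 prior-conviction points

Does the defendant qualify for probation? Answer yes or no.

No

Base offense level for identity theft: 10.
§1 applies (level before this adjustment is 10 ≥ 6, so +3): 10 + 3 = 13.
§2 applies: 13 + 1 = 14.
§3 applies: 14 + 2 = 16.
§4 does not apply.
§5 applies: 16 − 3 = 13.
§6 applies: 13 + 1 = 14.
§7 applies: 14 + 2 = 16.
§8 does not apply.
Final offense level: 16.
Criminal history: 6 prior points → Category B (4-10).
Level 16 falls in the 16 band.
Grid: Level 16 × Category B = 136-164 weeks.
Probation check: level 16 > 7 and category B ≤ D → not eligible.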